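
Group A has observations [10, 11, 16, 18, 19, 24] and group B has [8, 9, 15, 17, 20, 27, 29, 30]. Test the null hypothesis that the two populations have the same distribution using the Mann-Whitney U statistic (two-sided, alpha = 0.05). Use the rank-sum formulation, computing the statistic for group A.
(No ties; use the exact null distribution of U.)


Step 1: Combine and sort all 14 observations; assign midranks.
sorted (value, group): (8,Y), (9,Y), (10,X), (11,X), (15,Y), (16,X), (17,Y), (18,X), (19,X), (20,Y), (24,X), (27,Y), (29,Y), (30,Y)
ranks: 8->1, 9->2, 10->3, 11->4, 15->5, 16->6, 17->7, 18->8, 19->9, 20->10, 24->11, 27->12, 29->13, 30->14
Step 2: Rank sum for X: R1 = 3 + 4 + 6 + 8 + 9 + 11 = 41.
Step 3: U_X = R1 - n1(n1+1)/2 = 41 - 6*7/2 = 41 - 21 = 20.
       U_Y = n1*n2 - U_X = 48 - 20 = 28.
Step 4: No ties, so the exact null distribution of U (based on enumerating the C(14,6) = 3003 equally likely rank assignments) gives the two-sided p-value.
Step 5: p-value = 0.662005; compare to alpha = 0.05. fail to reject H0.

U_X = 20, p = 0.662005, fail to reject H0 at alpha = 0.05.


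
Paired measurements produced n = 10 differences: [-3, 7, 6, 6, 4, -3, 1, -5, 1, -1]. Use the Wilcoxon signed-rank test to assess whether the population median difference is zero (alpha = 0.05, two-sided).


Step 1: Drop any zero differences (none here) and take |d_i|.
|d| = [3, 7, 6, 6, 4, 3, 1, 5, 1, 1]
Step 2: Midrank |d_i| (ties get averaged ranks).
ranks: |3|->4.5, |7|->10, |6|->8.5, |6|->8.5, |4|->6, |3|->4.5, |1|->2, |5|->7, |1|->2, |1|->2
Step 3: Attach original signs; sum ranks with positive sign and with negative sign.
W+ = 10 + 8.5 + 8.5 + 6 + 2 + 2 = 37
W- = 4.5 + 4.5 + 7 + 2 = 18
(Check: W+ + W- = 55 should equal n(n+1)/2 = 55.)
Step 4: Test statistic W = min(W+, W-) = 18.
Step 5: Ties in |d|, so use the tie-corrected normal approximation.
        E[W] = n(n+1)/4 = 10*11/4 = 27.5.
        Tie groups: |d|=1 (t=3), |d|=3 (t=2), |d|=6 (t=2); sum(t^3 - t) = 36.
        Var[W] = n(n+1)(2n+1)/24 - sum(t^3-t)/48 = 2310/24 - 36/48 = 95.5.
        z = (W - E[W]) / sqrt(Var[W]) = (18 - 27.5) / 9.7724 = -0.9721.
        Two-sided p = 2*Phi(z) = 0.330989.
Step 6: alpha = 0.05. fail to reject H0.

W+ = 37, W- = 18, W = min = 18, p = 0.330989, fail to reject H0.


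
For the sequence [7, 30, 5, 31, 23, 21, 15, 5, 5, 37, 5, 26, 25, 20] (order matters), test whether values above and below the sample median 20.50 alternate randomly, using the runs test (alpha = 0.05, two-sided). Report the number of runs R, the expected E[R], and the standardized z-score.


Step 1: Compute median = 20.50; label A = above, B = below.
Labels in order: BABAAABBBABAAB  (n_A = 7, n_B = 7)
Step 2: Count runs R = 9.
Step 3: Under H0 (random ordering), E[R] = 2*n_A*n_B/(n_A+n_B) + 1 = 2*7*7/14 + 1 = 8.0000.
        Var[R] = 2*n_A*n_B*(2*n_A*n_B - n_A - n_B) / ((n_A+n_B)^2 * (n_A+n_B-1)) = 8232/2548 = 3.2308.
        SD[R] = 1.7974.
Step 4: Continuity-corrected z = (R - 0.5 - E[R]) / SD[R] = (9 - 0.5 - 8.0000) / 1.7974 = 0.2782.
Step 5: Two-sided p-value via normal approximation = 2*(1 - Phi(|z|)) = 0.780879.
Step 6: alpha = 0.05. fail to reject H0.

R = 9, z = 0.2782, p = 0.780879, fail to reject H0.


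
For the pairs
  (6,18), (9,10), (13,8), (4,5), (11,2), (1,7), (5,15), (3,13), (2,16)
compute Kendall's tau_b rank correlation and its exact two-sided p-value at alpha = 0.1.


Step 1: Enumerate the 36 unordered pairs (i,j) with i<j and classify each by sign(x_j-x_i) * sign(y_j-y_i).
  (1,2):dx=+3,dy=-8->D; (1,3):dx=+7,dy=-10->D; (1,4):dx=-2,dy=-13->C; (1,5):dx=+5,dy=-16->D
  (1,6):dx=-5,dy=-11->C; (1,7):dx=-1,dy=-3->C; (1,8):dx=-3,dy=-5->C; (1,9):dx=-4,dy=-2->C
  (2,3):dx=+4,dy=-2->D; (2,4):dx=-5,dy=-5->C; (2,5):dx=+2,dy=-8->D; (2,6):dx=-8,dy=-3->C
  (2,7):dx=-4,dy=+5->D; (2,8):dx=-6,dy=+3->D; (2,9):dx=-7,dy=+6->D; (3,4):dx=-9,dy=-3->C
  (3,5):dx=-2,dy=-6->C; (3,6):dx=-12,dy=-1->C; (3,7):dx=-8,dy=+7->D; (3,8):dx=-10,dy=+5->D
  (3,9):dx=-11,dy=+8->D; (4,5):dx=+7,dy=-3->D; (4,6):dx=-3,dy=+2->D; (4,7):dx=+1,dy=+10->C
  (4,8):dx=-1,dy=+8->D; (4,9):dx=-2,dy=+11->D; (5,6):dx=-10,dy=+5->D; (5,7):dx=-6,dy=+13->D
  (5,8):dx=-8,dy=+11->D; (5,9):dx=-9,dy=+14->D; (6,7):dx=+4,dy=+8->C; (6,8):dx=+2,dy=+6->C
  (6,9):dx=+1,dy=+9->C; (7,8):dx=-2,dy=-2->C; (7,9):dx=-3,dy=+1->D; (8,9):dx=-1,dy=+3->D
Step 2: C = 15, D = 21, total pairs = 36.
Step 3: tau = (C - D)/(n(n-1)/2) = (15 - 21)/36 = -0.166667.
Step 4: Exact two-sided p-value (enumerate n! = 362880 permutations of y under H0): p = 0.612202.
Step 5: alpha = 0.1. fail to reject H0.

tau_b = -0.1667 (C=15, D=21), p = 0.612202, fail to reject H0.


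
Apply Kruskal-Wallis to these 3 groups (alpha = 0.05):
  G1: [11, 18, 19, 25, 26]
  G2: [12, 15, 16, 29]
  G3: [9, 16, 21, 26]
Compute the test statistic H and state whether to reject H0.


Step 1: Combine all N = 13 observations and assign midranks.
sorted (value, group, rank): (9,G3,1), (11,G1,2), (12,G2,3), (15,G2,4), (16,G2,5.5), (16,G3,5.5), (18,G1,7), (19,G1,8), (21,G3,9), (25,G1,10), (26,G1,11.5), (26,G3,11.5), (29,G2,13)
Step 2: Sum ranks within each group.
R_1 = 38.5 (n_1 = 5)
R_2 = 25.5 (n_2 = 4)
R_3 = 27 (n_3 = 4)
Step 3: H = 12/(N(N+1)) * sum(R_i^2/n_i) - 3(N+1)
     = 12/(13*14) * (38.5^2/5 + 25.5^2/4 + 27^2/4) - 3*14
     = 0.065934 * 641.263 - 42
     = 0.281044.
Step 4: Ties present; correction factor C = 1 - 12/(13^3 - 13) = 0.994505. Corrected H = 0.281044 / 0.994505 = 0.282597.
Step 5: Under H0, H ~ chi^2(2); p-value = 0.868230.
Step 6: alpha = 0.05. fail to reject H0.

H = 0.2826, df = 2, p = 0.868230, fail to reject H0.


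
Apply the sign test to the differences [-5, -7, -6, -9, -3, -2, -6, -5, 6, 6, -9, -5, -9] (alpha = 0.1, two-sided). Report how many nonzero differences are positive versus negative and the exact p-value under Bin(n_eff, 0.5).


Step 1: Discard zero differences. Original n = 13; n_eff = number of nonzero differences = 13.
Nonzero differences (with sign): -5, -7, -6, -9, -3, -2, -6, -5, +6, +6, -9, -5, -9
Step 2: Count signs: positive = 2, negative = 11.
Step 3: Under H0: P(positive) = 0.5, so the number of positives S ~ Bin(13, 0.5).
Step 4: Two-sided exact p-value = sum of Bin(13,0.5) probabilities at or below the observed probability = 0.022461.
Step 5: alpha = 0.1. reject H0.

n_eff = 13, pos = 2, neg = 11, p = 0.022461, reject H0.


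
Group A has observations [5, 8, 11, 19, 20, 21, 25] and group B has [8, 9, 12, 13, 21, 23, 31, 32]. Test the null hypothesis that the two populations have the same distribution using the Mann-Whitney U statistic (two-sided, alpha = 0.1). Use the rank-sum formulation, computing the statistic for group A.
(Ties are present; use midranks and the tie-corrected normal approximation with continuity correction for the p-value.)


Step 1: Combine and sort all 15 observations; assign midranks.
sorted (value, group): (5,X), (8,X), (8,Y), (9,Y), (11,X), (12,Y), (13,Y), (19,X), (20,X), (21,X), (21,Y), (23,Y), (25,X), (31,Y), (32,Y)
ranks: 5->1, 8->2.5, 8->2.5, 9->4, 11->5, 12->6, 13->7, 19->8, 20->9, 21->10.5, 21->10.5, 23->12, 25->13, 31->14, 32->15
Step 2: Rank sum for X: R1 = 1 + 2.5 + 5 + 8 + 9 + 10.5 + 13 = 49.
Step 3: U_X = R1 - n1(n1+1)/2 = 49 - 7*8/2 = 49 - 28 = 21.
       U_Y = n1*n2 - U_X = 56 - 21 = 35.
Step 4: Ties are present, so use the tie-corrected normal approximation (with continuity correction) for the p-value.
Step 5: p-value = 0.451104; compare to alpha = 0.1. fail to reject H0.

U_X = 21, p = 0.451104, fail to reject H0 at alpha = 0.1.


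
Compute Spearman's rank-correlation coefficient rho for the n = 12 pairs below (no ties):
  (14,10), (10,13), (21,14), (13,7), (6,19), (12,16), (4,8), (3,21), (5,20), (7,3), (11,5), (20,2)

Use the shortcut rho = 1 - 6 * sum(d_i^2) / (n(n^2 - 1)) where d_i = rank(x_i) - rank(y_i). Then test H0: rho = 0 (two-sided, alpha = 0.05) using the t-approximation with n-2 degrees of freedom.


Step 1: Rank x and y separately (midranks; no ties here).
rank(x): 14->10, 10->6, 21->12, 13->9, 6->4, 12->8, 4->2, 3->1, 5->3, 7->5, 11->7, 20->11
rank(y): 10->6, 13->7, 14->8, 7->4, 19->10, 16->9, 8->5, 21->12, 20->11, 3->2, 5->3, 2->1
Step 2: d_i = R_x(i) - R_y(i); compute d_i^2.
  (10-6)^2=16, (6-7)^2=1, (12-8)^2=16, (9-4)^2=25, (4-10)^2=36, (8-9)^2=1, (2-5)^2=9, (1-12)^2=121, (3-11)^2=64, (5-2)^2=9, (7-3)^2=16, (11-1)^2=100
sum(d^2) = 414.
Step 3: rho = 1 - 6*414 / (12*(12^2 - 1)) = 1 - 2484/1716 = -0.447552.
Step 4: Under H0, t = rho * sqrt((n-2)/(1-rho^2)) = -1.5826 ~ t(10).
Step 5: Two-sided p-value from the t-distribution with 10 df = 0.144586.
Step 6: alpha = 0.05. fail to reject H0.

rho = -0.4476, p = 0.144586, fail to reject H0 at alpha = 0.05.


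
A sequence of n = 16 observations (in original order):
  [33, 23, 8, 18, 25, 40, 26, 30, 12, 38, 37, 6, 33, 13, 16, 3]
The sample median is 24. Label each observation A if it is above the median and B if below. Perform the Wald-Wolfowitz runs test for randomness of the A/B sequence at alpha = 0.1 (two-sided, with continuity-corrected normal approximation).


Step 1: Compute median = 24; label A = above, B = below.
Labels in order: ABBBAAAABAABABBB  (n_A = 8, n_B = 8)
Step 2: Count runs R = 8.
Step 3: Under H0 (random ordering), E[R] = 2*n_A*n_B/(n_A+n_B) + 1 = 2*8*8/16 + 1 = 9.0000.
        Var[R] = 2*n_A*n_B*(2*n_A*n_B - n_A - n_B) / ((n_A+n_B)^2 * (n_A+n_B-1)) = 14336/3840 = 3.7333.
        SD[R] = 1.9322.
Step 4: Continuity-corrected z = (R + 0.5 - E[R]) / SD[R] = (8 + 0.5 - 9.0000) / 1.9322 = -0.2588.
Step 5: Two-sided p-value via normal approximation = 2*(1 - Phi(|z|)) = 0.795809.
Step 6: alpha = 0.1. fail to reject H0.

R = 8, z = -0.2588, p = 0.795809, fail to reject H0.


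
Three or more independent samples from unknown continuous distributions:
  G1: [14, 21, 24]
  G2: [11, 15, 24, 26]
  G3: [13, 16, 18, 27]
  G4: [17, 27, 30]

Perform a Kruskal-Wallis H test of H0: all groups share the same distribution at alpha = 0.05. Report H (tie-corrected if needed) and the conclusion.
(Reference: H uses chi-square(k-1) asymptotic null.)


Step 1: Combine all N = 14 observations and assign midranks.
sorted (value, group, rank): (11,G2,1), (13,G3,2), (14,G1,3), (15,G2,4), (16,G3,5), (17,G4,6), (18,G3,7), (21,G1,8), (24,G1,9.5), (24,G2,9.5), (26,G2,11), (27,G3,12.5), (27,G4,12.5), (30,G4,14)
Step 2: Sum ranks within each group.
R_1 = 20.5 (n_1 = 3)
R_2 = 25.5 (n_2 = 4)
R_3 = 26.5 (n_3 = 4)
R_4 = 32.5 (n_4 = 3)
Step 3: H = 12/(N(N+1)) * sum(R_i^2/n_i) - 3(N+1)
     = 12/(14*15) * (20.5^2/3 + 25.5^2/4 + 26.5^2/4 + 32.5^2/3) - 3*15
     = 0.057143 * 830.292 - 45
     = 2.445238.
Step 4: Ties present; correction factor C = 1 - 12/(14^3 - 14) = 0.995604. Corrected H = 2.445238 / 0.995604 = 2.456034.
Step 5: Under H0, H ~ chi^2(3); p-value = 0.483289.
Step 6: alpha = 0.05. fail to reject H0.

H = 2.4560, df = 3, p = 0.483289, fail to reject H0.


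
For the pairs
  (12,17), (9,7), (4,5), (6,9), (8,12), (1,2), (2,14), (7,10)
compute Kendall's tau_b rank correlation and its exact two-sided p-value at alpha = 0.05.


Step 1: Enumerate the 28 unordered pairs (i,j) with i<j and classify each by sign(x_j-x_i) * sign(y_j-y_i).
  (1,2):dx=-3,dy=-10->C; (1,3):dx=-8,dy=-12->C; (1,4):dx=-6,dy=-8->C; (1,5):dx=-4,dy=-5->C
  (1,6):dx=-11,dy=-15->C; (1,7):dx=-10,dy=-3->C; (1,8):dx=-5,dy=-7->C; (2,3):dx=-5,dy=-2->C
  (2,4):dx=-3,dy=+2->D; (2,5):dx=-1,dy=+5->D; (2,6):dx=-8,dy=-5->C; (2,7):dx=-7,dy=+7->D
  (2,8):dx=-2,dy=+3->D; (3,4):dx=+2,dy=+4->C; (3,5):dx=+4,dy=+7->C; (3,6):dx=-3,dy=-3->C
  (3,7):dx=-2,dy=+9->D; (3,8):dx=+3,dy=+5->C; (4,5):dx=+2,dy=+3->C; (4,6):dx=-5,dy=-7->C
  (4,7):dx=-4,dy=+5->D; (4,8):dx=+1,dy=+1->C; (5,6):dx=-7,dy=-10->C; (5,7):dx=-6,dy=+2->D
  (5,8):dx=-1,dy=-2->C; (6,7):dx=+1,dy=+12->C; (6,8):dx=+6,dy=+8->C; (7,8):dx=+5,dy=-4->D
Step 2: C = 20, D = 8, total pairs = 28.
Step 3: tau = (C - D)/(n(n-1)/2) = (20 - 8)/28 = 0.428571.
Step 4: Exact two-sided p-value (enumerate n! = 40320 permutations of y under H0): p = 0.178869.
Step 5: alpha = 0.05. fail to reject H0.

tau_b = 0.4286 (C=20, D=8), p = 0.178869, fail to reject H0.


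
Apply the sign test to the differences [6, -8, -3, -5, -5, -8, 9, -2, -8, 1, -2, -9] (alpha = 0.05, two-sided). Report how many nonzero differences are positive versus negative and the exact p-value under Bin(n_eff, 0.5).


Step 1: Discard zero differences. Original n = 12; n_eff = number of nonzero differences = 12.
Nonzero differences (with sign): +6, -8, -3, -5, -5, -8, +9, -2, -8, +1, -2, -9
Step 2: Count signs: positive = 3, negative = 9.
Step 3: Under H0: P(positive) = 0.5, so the number of positives S ~ Bin(12, 0.5).
Step 4: Two-sided exact p-value = sum of Bin(12,0.5) probabilities at or below the observed probability = 0.145996.
Step 5: alpha = 0.05. fail to reject H0.

n_eff = 12, pos = 3, neg = 9, p = 0.145996, fail to reject H0.


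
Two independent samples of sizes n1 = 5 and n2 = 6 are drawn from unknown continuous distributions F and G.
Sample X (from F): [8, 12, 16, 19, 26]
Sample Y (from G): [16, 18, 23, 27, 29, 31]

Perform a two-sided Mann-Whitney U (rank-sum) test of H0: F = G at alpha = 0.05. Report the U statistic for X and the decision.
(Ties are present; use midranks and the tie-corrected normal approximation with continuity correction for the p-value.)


Step 1: Combine and sort all 11 observations; assign midranks.
sorted (value, group): (8,X), (12,X), (16,X), (16,Y), (18,Y), (19,X), (23,Y), (26,X), (27,Y), (29,Y), (31,Y)
ranks: 8->1, 12->2, 16->3.5, 16->3.5, 18->5, 19->6, 23->7, 26->8, 27->9, 29->10, 31->11
Step 2: Rank sum for X: R1 = 1 + 2 + 3.5 + 6 + 8 = 20.5.
Step 3: U_X = R1 - n1(n1+1)/2 = 20.5 - 5*6/2 = 20.5 - 15 = 5.5.
       U_Y = n1*n2 - U_X = 30 - 5.5 = 24.5.
Step 4: Ties are present, so use the tie-corrected normal approximation (with continuity correction) for the p-value.
Step 5: p-value = 0.099576; compare to alpha = 0.05. fail to reject H0.

U_X = 5.5, p = 0.099576, fail to reject H0 at alpha = 0.05.


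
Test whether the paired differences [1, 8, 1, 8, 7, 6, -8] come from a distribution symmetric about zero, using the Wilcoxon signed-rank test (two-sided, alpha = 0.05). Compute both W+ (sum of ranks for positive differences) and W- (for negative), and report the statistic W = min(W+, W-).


Step 1: Drop any zero differences (none here) and take |d_i|.
|d| = [1, 8, 1, 8, 7, 6, 8]
Step 2: Midrank |d_i| (ties get averaged ranks).
ranks: |1|->1.5, |8|->6, |1|->1.5, |8|->6, |7|->4, |6|->3, |8|->6
Step 3: Attach original signs; sum ranks with positive sign and with negative sign.
W+ = 1.5 + 6 + 1.5 + 6 + 4 + 3 = 22
W- = 6 = 6
(Check: W+ + W- = 28 should equal n(n+1)/2 = 28.)
Step 4: Test statistic W = min(W+, W-) = 6.
Step 5: Ties in |d|, so use the tie-corrected normal approximation.
        E[W] = n(n+1)/4 = 7*8/4 = 14.
        Tie groups: |d|=1 (t=2), |d|=8 (t=3); sum(t^3 - t) = 30.
        Var[W] = n(n+1)(2n+1)/24 - sum(t^3-t)/48 = 840/24 - 30/48 = 34.375.
        z = (W - E[W]) / sqrt(Var[W]) = (6 - 14) / 5.8630 = -1.3645.
        Two-sided p = 2*Phi(z) = 0.172415.
Step 6: alpha = 0.05. fail to reject H0.

W+ = 22, W- = 6, W = min = 6, p = 0.172415, fail to reject H0.


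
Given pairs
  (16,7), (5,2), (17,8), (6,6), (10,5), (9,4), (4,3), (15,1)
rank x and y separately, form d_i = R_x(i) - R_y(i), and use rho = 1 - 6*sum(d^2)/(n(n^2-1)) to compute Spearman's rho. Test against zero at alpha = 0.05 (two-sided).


Step 1: Rank x and y separately (midranks; no ties here).
rank(x): 16->7, 5->2, 17->8, 6->3, 10->5, 9->4, 4->1, 15->6
rank(y): 7->7, 2->2, 8->8, 6->6, 5->5, 4->4, 3->3, 1->1
Step 2: d_i = R_x(i) - R_y(i); compute d_i^2.
  (7-7)^2=0, (2-2)^2=0, (8-8)^2=0, (3-6)^2=9, (5-5)^2=0, (4-4)^2=0, (1-3)^2=4, (6-1)^2=25
sum(d^2) = 38.
Step 3: rho = 1 - 6*38 / (8*(8^2 - 1)) = 1 - 228/504 = 0.547619.
Step 4: Under H0, t = rho * sqrt((n-2)/(1-rho^2)) = 1.6031 ~ t(6).
Step 5: Two-sided p-value from the t-distribution with 6 df = 0.160026.
Step 6: alpha = 0.05. fail to reject H0.

rho = 0.5476, p = 0.160026, fail to reject H0 at alpha = 0.05.


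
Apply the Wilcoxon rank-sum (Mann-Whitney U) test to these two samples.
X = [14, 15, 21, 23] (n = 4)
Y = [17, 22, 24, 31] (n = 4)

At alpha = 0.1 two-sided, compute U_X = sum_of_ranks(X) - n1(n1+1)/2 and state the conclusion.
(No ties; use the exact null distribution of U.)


Step 1: Combine and sort all 8 observations; assign midranks.
sorted (value, group): (14,X), (15,X), (17,Y), (21,X), (22,Y), (23,X), (24,Y), (31,Y)
ranks: 14->1, 15->2, 17->3, 21->4, 22->5, 23->6, 24->7, 31->8
Step 2: Rank sum for X: R1 = 1 + 2 + 4 + 6 = 13.
Step 3: U_X = R1 - n1(n1+1)/2 = 13 - 4*5/2 = 13 - 10 = 3.
       U_Y = n1*n2 - U_X = 16 - 3 = 13.
Step 4: No ties, so the exact null distribution of U (based on enumerating the C(8,4) = 70 equally likely rank assignments) gives the two-sided p-value.
Step 5: p-value = 0.200000; compare to alpha = 0.1. fail to reject H0.

U_X = 3, p = 0.200000, fail to reject H0 at alpha = 0.1.


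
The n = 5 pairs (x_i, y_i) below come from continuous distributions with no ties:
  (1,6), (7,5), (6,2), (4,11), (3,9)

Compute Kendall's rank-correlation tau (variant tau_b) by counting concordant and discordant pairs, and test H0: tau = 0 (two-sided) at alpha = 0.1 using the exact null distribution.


Step 1: Enumerate the 10 unordered pairs (i,j) with i<j and classify each by sign(x_j-x_i) * sign(y_j-y_i).
  (1,2):dx=+6,dy=-1->D; (1,3):dx=+5,dy=-4->D; (1,4):dx=+3,dy=+5->C; (1,5):dx=+2,dy=+3->C
  (2,3):dx=-1,dy=-3->C; (2,4):dx=-3,dy=+6->D; (2,5):dx=-4,dy=+4->D; (3,4):dx=-2,dy=+9->D
  (3,5):dx=-3,dy=+7->D; (4,5):dx=-1,dy=-2->C
Step 2: C = 4, D = 6, total pairs = 10.
Step 3: tau = (C - D)/(n(n-1)/2) = (4 - 6)/10 = -0.200000.
Step 4: Exact two-sided p-value (enumerate n! = 120 permutations of y under H0): p = 0.816667.
Step 5: alpha = 0.1. fail to reject H0.

tau_b = -0.2000 (C=4, D=6), p = 0.816667, fail to reject H0.


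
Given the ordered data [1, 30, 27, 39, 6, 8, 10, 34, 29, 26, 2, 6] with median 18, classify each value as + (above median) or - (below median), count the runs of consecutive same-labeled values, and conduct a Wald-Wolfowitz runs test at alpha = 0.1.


Step 1: Compute median = 18; label A = above, B = below.
Labels in order: BAAABBBAAABB  (n_A = 6, n_B = 6)
Step 2: Count runs R = 5.
Step 3: Under H0 (random ordering), E[R] = 2*n_A*n_B/(n_A+n_B) + 1 = 2*6*6/12 + 1 = 7.0000.
        Var[R] = 2*n_A*n_B*(2*n_A*n_B - n_A - n_B) / ((n_A+n_B)^2 * (n_A+n_B-1)) = 4320/1584 = 2.7273.
        SD[R] = 1.6514.
Step 4: Continuity-corrected z = (R + 0.5 - E[R]) / SD[R] = (5 + 0.5 - 7.0000) / 1.6514 = -0.9083.
Step 5: Two-sided p-value via normal approximation = 2*(1 - Phi(|z|)) = 0.363722.
Step 6: alpha = 0.1. fail to reject H0.

R = 5, z = -0.9083, p = 0.363722, fail to reject H0.


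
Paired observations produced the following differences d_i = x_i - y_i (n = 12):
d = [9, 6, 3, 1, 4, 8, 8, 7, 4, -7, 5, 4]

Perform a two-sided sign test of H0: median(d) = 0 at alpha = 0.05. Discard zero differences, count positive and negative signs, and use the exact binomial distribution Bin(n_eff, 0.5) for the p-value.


Step 1: Discard zero differences. Original n = 12; n_eff = number of nonzero differences = 12.
Nonzero differences (with sign): +9, +6, +3, +1, +4, +8, +8, +7, +4, -7, +5, +4
Step 2: Count signs: positive = 11, negative = 1.
Step 3: Under H0: P(positive) = 0.5, so the number of positives S ~ Bin(12, 0.5).
Step 4: Two-sided exact p-value = sum of Bin(12,0.5) probabilities at or below the observed probability = 0.006348.
Step 5: alpha = 0.05. reject H0.

n_eff = 12, pos = 11, neg = 1, p = 0.006348, reject H0.


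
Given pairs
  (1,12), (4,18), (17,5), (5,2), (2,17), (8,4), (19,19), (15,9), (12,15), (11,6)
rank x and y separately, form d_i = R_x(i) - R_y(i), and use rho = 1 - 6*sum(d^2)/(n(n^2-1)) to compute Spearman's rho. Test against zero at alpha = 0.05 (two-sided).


Step 1: Rank x and y separately (midranks; no ties here).
rank(x): 1->1, 4->3, 17->9, 5->4, 2->2, 8->5, 19->10, 15->8, 12->7, 11->6
rank(y): 12->6, 18->9, 5->3, 2->1, 17->8, 4->2, 19->10, 9->5, 15->7, 6->4
Step 2: d_i = R_x(i) - R_y(i); compute d_i^2.
  (1-6)^2=25, (3-9)^2=36, (9-3)^2=36, (4-1)^2=9, (2-8)^2=36, (5-2)^2=9, (10-10)^2=0, (8-5)^2=9, (7-7)^2=0, (6-4)^2=4
sum(d^2) = 164.
Step 3: rho = 1 - 6*164 / (10*(10^2 - 1)) = 1 - 984/990 = 0.006061.
Step 4: Under H0, t = rho * sqrt((n-2)/(1-rho^2)) = 0.0171 ~ t(8).
Step 5: Two-sided p-value from the t-distribution with 8 df = 0.986743.
Step 6: alpha = 0.05. fail to reject H0.

rho = 0.0061, p = 0.986743, fail to reject H0 at alpha = 0.05.


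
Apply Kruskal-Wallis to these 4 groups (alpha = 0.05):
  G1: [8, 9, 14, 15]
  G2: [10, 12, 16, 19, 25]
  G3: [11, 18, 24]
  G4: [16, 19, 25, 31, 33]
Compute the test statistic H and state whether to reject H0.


Step 1: Combine all N = 17 observations and assign midranks.
sorted (value, group, rank): (8,G1,1), (9,G1,2), (10,G2,3), (11,G3,4), (12,G2,5), (14,G1,6), (15,G1,7), (16,G2,8.5), (16,G4,8.5), (18,G3,10), (19,G2,11.5), (19,G4,11.5), (24,G3,13), (25,G2,14.5), (25,G4,14.5), (31,G4,16), (33,G4,17)
Step 2: Sum ranks within each group.
R_1 = 16 (n_1 = 4)
R_2 = 42.5 (n_2 = 5)
R_3 = 27 (n_3 = 3)
R_4 = 67.5 (n_4 = 5)
Step 3: H = 12/(N(N+1)) * sum(R_i^2/n_i) - 3(N+1)
     = 12/(17*18) * (16^2/4 + 42.5^2/5 + 27^2/3 + 67.5^2/5) - 3*18
     = 0.039216 * 1579.5 - 54
     = 7.941176.
Step 4: Ties present; correction factor C = 1 - 18/(17^3 - 17) = 0.996324. Corrected H = 7.941176 / 0.996324 = 7.970480.
Step 5: Under H0, H ~ chi^2(3); p-value = 0.046626.
Step 6: alpha = 0.05. reject H0.

H = 7.9705, df = 3, p = 0.046626, reject H0.


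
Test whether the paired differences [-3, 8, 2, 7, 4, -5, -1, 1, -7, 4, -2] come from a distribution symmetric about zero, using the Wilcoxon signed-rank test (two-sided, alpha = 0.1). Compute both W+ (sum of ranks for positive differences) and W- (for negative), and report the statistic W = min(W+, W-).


Step 1: Drop any zero differences (none here) and take |d_i|.
|d| = [3, 8, 2, 7, 4, 5, 1, 1, 7, 4, 2]
Step 2: Midrank |d_i| (ties get averaged ranks).
ranks: |3|->5, |8|->11, |2|->3.5, |7|->9.5, |4|->6.5, |5|->8, |1|->1.5, |1|->1.5, |7|->9.5, |4|->6.5, |2|->3.5
Step 3: Attach original signs; sum ranks with positive sign and with negative sign.
W+ = 11 + 3.5 + 9.5 + 6.5 + 1.5 + 6.5 = 38.5
W- = 5 + 8 + 1.5 + 9.5 + 3.5 = 27.5
(Check: W+ + W- = 66 should equal n(n+1)/2 = 66.)
Step 4: Test statistic W = min(W+, W-) = 27.5.
Step 5: Ties in |d|, so use the tie-corrected normal approximation.
        E[W] = n(n+1)/4 = 11*12/4 = 33.
        Tie groups: |d|=1 (t=2), |d|=2 (t=2), |d|=4 (t=2), |d|=7 (t=2); sum(t^3 - t) = 24.
        Var[W] = n(n+1)(2n+1)/24 - sum(t^3-t)/48 = 3036/24 - 24/48 = 126.
        z = (W - E[W]) / sqrt(Var[W]) = (27.5 - 33) / 11.2250 = -0.4900.
        Two-sided p = 2*Phi(z) = 0.624149.
Step 6: alpha = 0.1. fail to reject H0.

W+ = 38.5, W- = 27.5, W = min = 27.5, p = 0.624149, fail to reject H0.


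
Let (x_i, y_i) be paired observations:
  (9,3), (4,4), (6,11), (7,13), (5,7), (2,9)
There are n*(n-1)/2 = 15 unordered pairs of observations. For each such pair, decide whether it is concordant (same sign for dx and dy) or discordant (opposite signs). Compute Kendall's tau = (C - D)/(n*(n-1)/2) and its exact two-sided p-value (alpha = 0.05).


Step 1: Enumerate the 15 unordered pairs (i,j) with i<j and classify each by sign(x_j-x_i) * sign(y_j-y_i).
  (1,2):dx=-5,dy=+1->D; (1,3):dx=-3,dy=+8->D; (1,4):dx=-2,dy=+10->D; (1,5):dx=-4,dy=+4->D
  (1,6):dx=-7,dy=+6->D; (2,3):dx=+2,dy=+7->C; (2,4):dx=+3,dy=+9->C; (2,5):dx=+1,dy=+3->C
  (2,6):dx=-2,dy=+5->D; (3,4):dx=+1,dy=+2->C; (3,5):dx=-1,dy=-4->C; (3,6):dx=-4,dy=-2->C
  (4,5):dx=-2,dy=-6->C; (4,6):dx=-5,dy=-4->C; (5,6):dx=-3,dy=+2->D
Step 2: C = 8, D = 7, total pairs = 15.
Step 3: tau = (C - D)/(n(n-1)/2) = (8 - 7)/15 = 0.066667.
Step 4: Exact two-sided p-value (enumerate n! = 720 permutations of y under H0): p = 1.000000.
Step 5: alpha = 0.05. fail to reject H0.

tau_b = 0.0667 (C=8, D=7), p = 1.000000, fail to reject H0.


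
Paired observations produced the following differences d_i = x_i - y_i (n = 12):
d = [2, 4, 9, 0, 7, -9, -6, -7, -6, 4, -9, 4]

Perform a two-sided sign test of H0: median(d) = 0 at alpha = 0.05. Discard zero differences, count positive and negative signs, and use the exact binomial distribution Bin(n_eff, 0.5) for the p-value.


Step 1: Discard zero differences. Original n = 12; n_eff = number of nonzero differences = 11.
Nonzero differences (with sign): +2, +4, +9, +7, -9, -6, -7, -6, +4, -9, +4
Step 2: Count signs: positive = 6, negative = 5.
Step 3: Under H0: P(positive) = 0.5, so the number of positives S ~ Bin(11, 0.5).
Step 4: Two-sided exact p-value = sum of Bin(11,0.5) probabilities at or below the observed probability = 1.000000.
Step 5: alpha = 0.05. fail to reject H0.

n_eff = 11, pos = 6, neg = 5, p = 1.000000, fail to reject H0.


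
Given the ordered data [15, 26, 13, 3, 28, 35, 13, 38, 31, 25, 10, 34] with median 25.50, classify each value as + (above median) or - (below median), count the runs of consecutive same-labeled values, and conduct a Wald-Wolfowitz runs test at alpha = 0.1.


Step 1: Compute median = 25.50; label A = above, B = below.
Labels in order: BABBAABAABBA  (n_A = 6, n_B = 6)
Step 2: Count runs R = 8.
Step 3: Under H0 (random ordering), E[R] = 2*n_A*n_B/(n_A+n_B) + 1 = 2*6*6/12 + 1 = 7.0000.
        Var[R] = 2*n_A*n_B*(2*n_A*n_B - n_A - n_B) / ((n_A+n_B)^2 * (n_A+n_B-1)) = 4320/1584 = 2.7273.
        SD[R] = 1.6514.
Step 4: Continuity-corrected z = (R - 0.5 - E[R]) / SD[R] = (8 - 0.5 - 7.0000) / 1.6514 = 0.3028.
Step 5: Two-sided p-value via normal approximation = 2*(1 - Phi(|z|)) = 0.762069.
Step 6: alpha = 0.1. fail to reject H0.

R = 8, z = 0.3028, p = 0.762069, fail to reject H0.


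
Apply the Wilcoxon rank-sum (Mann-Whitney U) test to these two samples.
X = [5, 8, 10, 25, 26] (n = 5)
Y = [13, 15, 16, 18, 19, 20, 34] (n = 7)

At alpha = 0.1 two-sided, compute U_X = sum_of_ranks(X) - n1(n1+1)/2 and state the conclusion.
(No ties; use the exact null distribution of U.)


Step 1: Combine and sort all 12 observations; assign midranks.
sorted (value, group): (5,X), (8,X), (10,X), (13,Y), (15,Y), (16,Y), (18,Y), (19,Y), (20,Y), (25,X), (26,X), (34,Y)
ranks: 5->1, 8->2, 10->3, 13->4, 15->5, 16->6, 18->7, 19->8, 20->9, 25->10, 26->11, 34->12
Step 2: Rank sum for X: R1 = 1 + 2 + 3 + 10 + 11 = 27.
Step 3: U_X = R1 - n1(n1+1)/2 = 27 - 5*6/2 = 27 - 15 = 12.
       U_Y = n1*n2 - U_X = 35 - 12 = 23.
Step 4: No ties, so the exact null distribution of U (based on enumerating the C(12,5) = 792 equally likely rank assignments) gives the two-sided p-value.
Step 5: p-value = 0.431818; compare to alpha = 0.1. fail to reject H0.

U_X = 12, p = 0.431818, fail to reject H0 at alpha = 0.1.


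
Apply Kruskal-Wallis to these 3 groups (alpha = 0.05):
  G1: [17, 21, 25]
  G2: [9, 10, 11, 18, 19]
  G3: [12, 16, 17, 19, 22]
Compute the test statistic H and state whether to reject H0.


Step 1: Combine all N = 13 observations and assign midranks.
sorted (value, group, rank): (9,G2,1), (10,G2,2), (11,G2,3), (12,G3,4), (16,G3,5), (17,G1,6.5), (17,G3,6.5), (18,G2,8), (19,G2,9.5), (19,G3,9.5), (21,G1,11), (22,G3,12), (25,G1,13)
Step 2: Sum ranks within each group.
R_1 = 30.5 (n_1 = 3)
R_2 = 23.5 (n_2 = 5)
R_3 = 37 (n_3 = 5)
Step 3: H = 12/(N(N+1)) * sum(R_i^2/n_i) - 3(N+1)
     = 12/(13*14) * (30.5^2/3 + 23.5^2/5 + 37^2/5) - 3*14
     = 0.065934 * 694.333 - 42
     = 3.780220.
Step 4: Ties present; correction factor C = 1 - 12/(13^3 - 13) = 0.994505. Corrected H = 3.780220 / 0.994505 = 3.801105.
Step 5: Under H0, H ~ chi^2(2); p-value = 0.149486.
Step 6: alpha = 0.05. fail to reject H0.

H = 3.8011, df = 2, p = 0.149486, fail to reject H0.


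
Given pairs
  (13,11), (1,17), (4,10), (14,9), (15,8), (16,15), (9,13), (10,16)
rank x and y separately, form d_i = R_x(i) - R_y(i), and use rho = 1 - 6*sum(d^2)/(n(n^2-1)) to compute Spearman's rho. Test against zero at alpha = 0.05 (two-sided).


Step 1: Rank x and y separately (midranks; no ties here).
rank(x): 13->5, 1->1, 4->2, 14->6, 15->7, 16->8, 9->3, 10->4
rank(y): 11->4, 17->8, 10->3, 9->2, 8->1, 15->6, 13->5, 16->7
Step 2: d_i = R_x(i) - R_y(i); compute d_i^2.
  (5-4)^2=1, (1-8)^2=49, (2-3)^2=1, (6-2)^2=16, (7-1)^2=36, (8-6)^2=4, (3-5)^2=4, (4-7)^2=9
sum(d^2) = 120.
Step 3: rho = 1 - 6*120 / (8*(8^2 - 1)) = 1 - 720/504 = -0.428571.
Step 4: Under H0, t = rho * sqrt((n-2)/(1-rho^2)) = -1.1619 ~ t(6).
Step 5: Two-sided p-value from the t-distribution with 6 df = 0.289403.
Step 6: alpha = 0.05. fail to reject H0.

rho = -0.4286, p = 0.289403, fail to reject H0 at alpha = 0.05.


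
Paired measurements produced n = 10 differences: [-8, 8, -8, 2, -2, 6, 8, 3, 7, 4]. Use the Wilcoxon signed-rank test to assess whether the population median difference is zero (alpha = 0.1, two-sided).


Step 1: Drop any zero differences (none here) and take |d_i|.
|d| = [8, 8, 8, 2, 2, 6, 8, 3, 7, 4]
Step 2: Midrank |d_i| (ties get averaged ranks).
ranks: |8|->8.5, |8|->8.5, |8|->8.5, |2|->1.5, |2|->1.5, |6|->5, |8|->8.5, |3|->3, |7|->6, |4|->4
Step 3: Attach original signs; sum ranks with positive sign and with negative sign.
W+ = 8.5 + 1.5 + 5 + 8.5 + 3 + 6 + 4 = 36.5
W- = 8.5 + 8.5 + 1.5 = 18.5
(Check: W+ + W- = 55 should equal n(n+1)/2 = 55.)
Step 4: Test statistic W = min(W+, W-) = 18.5.
Step 5: Ties in |d|, so use the tie-corrected normal approximation.
        E[W] = n(n+1)/4 = 10*11/4 = 27.5.
        Tie groups: |d|=2 (t=2), |d|=8 (t=4); sum(t^3 - t) = 66.
        Var[W] = n(n+1)(2n+1)/24 - sum(t^3-t)/48 = 2310/24 - 66/48 = 94.875.
        z = (W - E[W]) / sqrt(Var[W]) = (18.5 - 27.5) / 9.7404 = -0.9240.
        Two-sided p = 2*Phi(z) = 0.355492.
Step 6: alpha = 0.1. fail to reject H0.

W+ = 36.5, W- = 18.5, W = min = 18.5, p = 0.355492, fail to reject H0.


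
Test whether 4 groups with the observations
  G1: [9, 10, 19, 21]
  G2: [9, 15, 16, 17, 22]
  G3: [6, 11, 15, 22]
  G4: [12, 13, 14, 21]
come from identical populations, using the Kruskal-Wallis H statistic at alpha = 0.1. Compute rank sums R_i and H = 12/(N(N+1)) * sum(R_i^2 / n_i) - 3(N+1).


Step 1: Combine all N = 17 observations and assign midranks.
sorted (value, group, rank): (6,G3,1), (9,G1,2.5), (9,G2,2.5), (10,G1,4), (11,G3,5), (12,G4,6), (13,G4,7), (14,G4,8), (15,G2,9.5), (15,G3,9.5), (16,G2,11), (17,G2,12), (19,G1,13), (21,G1,14.5), (21,G4,14.5), (22,G2,16.5), (22,G3,16.5)
Step 2: Sum ranks within each group.
R_1 = 34 (n_1 = 4)
R_2 = 51.5 (n_2 = 5)
R_3 = 32 (n_3 = 4)
R_4 = 35.5 (n_4 = 4)
Step 3: H = 12/(N(N+1)) * sum(R_i^2/n_i) - 3(N+1)
     = 12/(17*18) * (34^2/4 + 51.5^2/5 + 32^2/4 + 35.5^2/4) - 3*18
     = 0.039216 * 1390.51 - 54
     = 0.529902.
Step 4: Ties present; correction factor C = 1 - 24/(17^3 - 17) = 0.995098. Corrected H = 0.529902 / 0.995098 = 0.532512.
Step 5: Under H0, H ~ chi^2(3); p-value = 0.911693.
Step 6: alpha = 0.1. fail to reject H0.

H = 0.5325, df = 3, p = 0.911693, fail to reject H0.


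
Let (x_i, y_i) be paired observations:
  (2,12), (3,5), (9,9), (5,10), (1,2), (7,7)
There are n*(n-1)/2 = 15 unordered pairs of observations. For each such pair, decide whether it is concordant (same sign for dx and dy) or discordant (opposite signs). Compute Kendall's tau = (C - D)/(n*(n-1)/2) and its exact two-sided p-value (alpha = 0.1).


Step 1: Enumerate the 15 unordered pairs (i,j) with i<j and classify each by sign(x_j-x_i) * sign(y_j-y_i).
  (1,2):dx=+1,dy=-7->D; (1,3):dx=+7,dy=-3->D; (1,4):dx=+3,dy=-2->D; (1,5):dx=-1,dy=-10->C
  (1,6):dx=+5,dy=-5->D; (2,3):dx=+6,dy=+4->C; (2,4):dx=+2,dy=+5->C; (2,5):dx=-2,dy=-3->C
  (2,6):dx=+4,dy=+2->C; (3,4):dx=-4,dy=+1->D; (3,5):dx=-8,dy=-7->C; (3,6):dx=-2,dy=-2->C
  (4,5):dx=-4,dy=-8->C; (4,6):dx=+2,dy=-3->D; (5,6):dx=+6,dy=+5->C
Step 2: C = 9, D = 6, total pairs = 15.
Step 3: tau = (C - D)/(n(n-1)/2) = (9 - 6)/15 = 0.200000.
Step 4: Exact two-sided p-value (enumerate n! = 720 permutations of y under H0): p = 0.719444.
Step 5: alpha = 0.1. fail to reject H0.

tau_b = 0.2000 (C=9, D=6), p = 0.719444, fail to reject H0.


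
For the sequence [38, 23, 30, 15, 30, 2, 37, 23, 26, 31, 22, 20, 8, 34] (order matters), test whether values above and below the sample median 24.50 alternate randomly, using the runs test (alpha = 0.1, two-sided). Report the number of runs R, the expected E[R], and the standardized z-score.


Step 1: Compute median = 24.50; label A = above, B = below.
Labels in order: ABABABABAABBBA  (n_A = 7, n_B = 7)
Step 2: Count runs R = 11.
Step 3: Under H0 (random ordering), E[R] = 2*n_A*n_B/(n_A+n_B) + 1 = 2*7*7/14 + 1 = 8.0000.
        Var[R] = 2*n_A*n_B*(2*n_A*n_B - n_A - n_B) / ((n_A+n_B)^2 * (n_A+n_B-1)) = 8232/2548 = 3.2308.
        SD[R] = 1.7974.
Step 4: Continuity-corrected z = (R - 0.5 - E[R]) / SD[R] = (11 - 0.5 - 8.0000) / 1.7974 = 1.3909.
Step 5: Two-sided p-value via normal approximation = 2*(1 - Phi(|z|)) = 0.164264.
Step 6: alpha = 0.1. fail to reject H0.

R = 11, z = 1.3909, p = 0.164264, fail to reject H0.


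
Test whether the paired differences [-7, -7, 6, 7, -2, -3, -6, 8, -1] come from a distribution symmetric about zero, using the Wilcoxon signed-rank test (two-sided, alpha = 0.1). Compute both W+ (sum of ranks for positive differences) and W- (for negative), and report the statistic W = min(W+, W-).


Step 1: Drop any zero differences (none here) and take |d_i|.
|d| = [7, 7, 6, 7, 2, 3, 6, 8, 1]
Step 2: Midrank |d_i| (ties get averaged ranks).
ranks: |7|->7, |7|->7, |6|->4.5, |7|->7, |2|->2, |3|->3, |6|->4.5, |8|->9, |1|->1
Step 3: Attach original signs; sum ranks with positive sign and with negative sign.
W+ = 4.5 + 7 + 9 = 20.5
W- = 7 + 7 + 2 + 3 + 4.5 + 1 = 24.5
(Check: W+ + W- = 45 should equal n(n+1)/2 = 45.)
Step 4: Test statistic W = min(W+, W-) = 20.5.
Step 5: Ties in |d|, so use the tie-corrected normal approximation.
        E[W] = n(n+1)/4 = 9*10/4 = 22.5.
        Tie groups: |d|=6 (t=2), |d|=7 (t=3); sum(t^3 - t) = 30.
        Var[W] = n(n+1)(2n+1)/24 - sum(t^3-t)/48 = 1710/24 - 30/48 = 70.625.
        z = (W - E[W]) / sqrt(Var[W]) = (20.5 - 22.5) / 8.4039 = -0.2380.
        Two-sided p = 2*Phi(z) = 0.811892.
Step 6: alpha = 0.1. fail to reject H0.

W+ = 20.5, W- = 24.5, W = min = 20.5, p = 0.811892, fail to reject H0.


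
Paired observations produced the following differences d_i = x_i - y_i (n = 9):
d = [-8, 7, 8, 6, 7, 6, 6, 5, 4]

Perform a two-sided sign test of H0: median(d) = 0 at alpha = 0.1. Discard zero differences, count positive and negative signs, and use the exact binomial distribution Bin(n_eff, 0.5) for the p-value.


Step 1: Discard zero differences. Original n = 9; n_eff = number of nonzero differences = 9.
Nonzero differences (with sign): -8, +7, +8, +6, +7, +6, +6, +5, +4
Step 2: Count signs: positive = 8, negative = 1.
Step 3: Under H0: P(positive) = 0.5, so the number of positives S ~ Bin(9, 0.5).
Step 4: Two-sided exact p-value = sum of Bin(9,0.5) probabilities at or below the observed probability = 0.039062.
Step 5: alpha = 0.1. reject H0.

n_eff = 9, pos = 8, neg = 1, p = 0.039062, reject H0.


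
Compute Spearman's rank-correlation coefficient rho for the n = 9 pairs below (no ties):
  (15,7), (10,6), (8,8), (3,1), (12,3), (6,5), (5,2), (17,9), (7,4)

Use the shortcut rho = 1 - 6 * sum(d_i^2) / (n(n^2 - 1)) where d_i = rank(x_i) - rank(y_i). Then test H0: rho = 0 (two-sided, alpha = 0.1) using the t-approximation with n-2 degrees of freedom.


Step 1: Rank x and y separately (midranks; no ties here).
rank(x): 15->8, 10->6, 8->5, 3->1, 12->7, 6->3, 5->2, 17->9, 7->4
rank(y): 7->7, 6->6, 8->8, 1->1, 3->3, 5->5, 2->2, 9->9, 4->4
Step 2: d_i = R_x(i) - R_y(i); compute d_i^2.
  (8-7)^2=1, (6-6)^2=0, (5-8)^2=9, (1-1)^2=0, (7-3)^2=16, (3-5)^2=4, (2-2)^2=0, (9-9)^2=0, (4-4)^2=0
sum(d^2) = 30.
Step 3: rho = 1 - 6*30 / (9*(9^2 - 1)) = 1 - 180/720 = 0.750000.
Step 4: Under H0, t = rho * sqrt((n-2)/(1-rho^2)) = 3.0000 ~ t(7).
Step 5: Two-sided p-value from the t-distribution with 7 df = 0.019942.
Step 6: alpha = 0.1. reject H0.

rho = 0.7500, p = 0.019942, reject H0 at alpha = 0.1.


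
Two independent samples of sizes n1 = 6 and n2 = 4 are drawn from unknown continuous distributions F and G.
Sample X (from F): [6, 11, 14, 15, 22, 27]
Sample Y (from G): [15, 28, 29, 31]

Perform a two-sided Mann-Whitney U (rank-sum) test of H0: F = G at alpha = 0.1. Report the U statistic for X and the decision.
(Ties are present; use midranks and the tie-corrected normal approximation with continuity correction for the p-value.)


Step 1: Combine and sort all 10 observations; assign midranks.
sorted (value, group): (6,X), (11,X), (14,X), (15,X), (15,Y), (22,X), (27,X), (28,Y), (29,Y), (31,Y)
ranks: 6->1, 11->2, 14->3, 15->4.5, 15->4.5, 22->6, 27->7, 28->8, 29->9, 31->10
Step 2: Rank sum for X: R1 = 1 + 2 + 3 + 4.5 + 6 + 7 = 23.5.
Step 3: U_X = R1 - n1(n1+1)/2 = 23.5 - 6*7/2 = 23.5 - 21 = 2.5.
       U_Y = n1*n2 - U_X = 24 - 2.5 = 21.5.
Step 4: Ties are present, so use the tie-corrected normal approximation (with continuity correction) for the p-value.
Step 5: p-value = 0.054273; compare to alpha = 0.1. reject H0.

U_X = 2.5, p = 0.054273, reject H0 at alpha = 0.1.


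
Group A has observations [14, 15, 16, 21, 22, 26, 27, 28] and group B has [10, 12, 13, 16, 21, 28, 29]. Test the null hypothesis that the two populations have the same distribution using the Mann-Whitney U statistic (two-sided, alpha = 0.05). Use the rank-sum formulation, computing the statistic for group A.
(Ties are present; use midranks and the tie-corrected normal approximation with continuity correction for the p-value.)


Step 1: Combine and sort all 15 observations; assign midranks.
sorted (value, group): (10,Y), (12,Y), (13,Y), (14,X), (15,X), (16,X), (16,Y), (21,X), (21,Y), (22,X), (26,X), (27,X), (28,X), (28,Y), (29,Y)
ranks: 10->1, 12->2, 13->3, 14->4, 15->5, 16->6.5, 16->6.5, 21->8.5, 21->8.5, 22->10, 26->11, 27->12, 28->13.5, 28->13.5, 29->15
Step 2: Rank sum for X: R1 = 4 + 5 + 6.5 + 8.5 + 10 + 11 + 12 + 13.5 = 70.5.
Step 3: U_X = R1 - n1(n1+1)/2 = 70.5 - 8*9/2 = 70.5 - 36 = 34.5.
       U_Y = n1*n2 - U_X = 56 - 34.5 = 21.5.
Step 4: Ties are present, so use the tie-corrected normal approximation (with continuity correction) for the p-value.
Step 5: p-value = 0.486283; compare to alpha = 0.05. fail to reject H0.

U_X = 34.5, p = 0.486283, fail to reject H0 at alpha = 0.05.


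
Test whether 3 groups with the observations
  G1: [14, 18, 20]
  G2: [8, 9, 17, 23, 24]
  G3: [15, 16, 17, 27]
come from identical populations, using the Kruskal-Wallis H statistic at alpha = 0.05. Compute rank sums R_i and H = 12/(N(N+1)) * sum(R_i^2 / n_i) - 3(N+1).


Step 1: Combine all N = 12 observations and assign midranks.
sorted (value, group, rank): (8,G2,1), (9,G2,2), (14,G1,3), (15,G3,4), (16,G3,5), (17,G2,6.5), (17,G3,6.5), (18,G1,8), (20,G1,9), (23,G2,10), (24,G2,11), (27,G3,12)
Step 2: Sum ranks within each group.
R_1 = 20 (n_1 = 3)
R_2 = 30.5 (n_2 = 5)
R_3 = 27.5 (n_3 = 4)
Step 3: H = 12/(N(N+1)) * sum(R_i^2/n_i) - 3(N+1)
     = 12/(12*13) * (20^2/3 + 30.5^2/5 + 27.5^2/4) - 3*13
     = 0.076923 * 508.446 - 39
     = 0.111218.
Step 4: Ties present; correction factor C = 1 - 6/(12^3 - 12) = 0.996503. Corrected H = 0.111218 / 0.996503 = 0.111608.
Step 5: Under H0, H ~ chi^2(2); p-value = 0.945724.
Step 6: alpha = 0.05. fail to reject H0.

H = 0.1116, df = 2, p = 0.945724, fail to reject H0.


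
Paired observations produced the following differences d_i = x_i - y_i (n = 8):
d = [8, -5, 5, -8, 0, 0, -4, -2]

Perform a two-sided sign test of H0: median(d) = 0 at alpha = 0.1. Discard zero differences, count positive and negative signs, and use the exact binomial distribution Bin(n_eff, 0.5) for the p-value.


Step 1: Discard zero differences. Original n = 8; n_eff = number of nonzero differences = 6.
Nonzero differences (with sign): +8, -5, +5, -8, -4, -2
Step 2: Count signs: positive = 2, negative = 4.
Step 3: Under H0: P(positive) = 0.5, so the number of positives S ~ Bin(6, 0.5).
Step 4: Two-sided exact p-value = sum of Bin(6,0.5) probabilities at or below the observed probability = 0.687500.
Step 5: alpha = 0.1. fail to reject H0.

n_eff = 6, pos = 2, neg = 4, p = 0.687500, fail to reject H0.


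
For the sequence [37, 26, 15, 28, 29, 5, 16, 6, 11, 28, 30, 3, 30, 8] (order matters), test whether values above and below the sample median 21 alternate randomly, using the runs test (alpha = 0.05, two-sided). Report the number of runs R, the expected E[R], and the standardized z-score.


Step 1: Compute median = 21; label A = above, B = below.
Labels in order: AABAABBBBAABAB  (n_A = 7, n_B = 7)
Step 2: Count runs R = 8.
Step 3: Under H0 (random ordering), E[R] = 2*n_A*n_B/(n_A+n_B) + 1 = 2*7*7/14 + 1 = 8.0000.
        Var[R] = 2*n_A*n_B*(2*n_A*n_B - n_A - n_B) / ((n_A+n_B)^2 * (n_A+n_B-1)) = 8232/2548 = 3.2308.
        SD[R] = 1.7974.
Step 4: R = E[R], so z = 0 with no continuity correction.
Step 5: Two-sided p-value via normal approximation = 2*(1 - Phi(|z|)) = 1.000000.
Step 6: alpha = 0.05. fail to reject H0.

R = 8, z = 0.0000, p = 1.000000, fail to reject H0.
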